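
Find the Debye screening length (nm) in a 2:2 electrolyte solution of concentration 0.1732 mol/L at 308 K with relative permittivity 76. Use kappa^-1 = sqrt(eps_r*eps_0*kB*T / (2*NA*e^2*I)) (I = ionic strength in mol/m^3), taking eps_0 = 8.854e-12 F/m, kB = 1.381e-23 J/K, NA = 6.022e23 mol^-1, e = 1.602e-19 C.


Ionic strength I = 0.1732 * 2^2 * 1000 = 692.8 mol/m^3
kappa^-1 = sqrt(76 * 8.854e-12 * 1.381e-23 * 308 / (2 * 6.022e23 * (1.602e-19)^2 * 692.8))
kappa^-1 = 0.366 nm

0.366


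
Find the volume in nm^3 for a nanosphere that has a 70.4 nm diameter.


Radius r = 70.4/2 = 35.2 nm
Volume V = (4/3) * pi * r^3
V = (4/3) * pi * (35.2)^3
V = 182690.77 nm^3

182690.77


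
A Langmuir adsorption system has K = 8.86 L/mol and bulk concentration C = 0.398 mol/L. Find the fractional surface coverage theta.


Langmuir isotherm: theta = K*C / (1 + K*C)
K*C = 8.86 * 0.398 = 3.52628
theta = 3.52628 / (1 + 3.52628) = 3.52628 / 4.52628
theta = 0.7791

0.7791


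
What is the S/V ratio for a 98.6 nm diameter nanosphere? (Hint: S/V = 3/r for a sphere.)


Radius r = 98.6/2 = 49.3 nm
S/V = 3 / r = 3 / 49.3
S/V = 0.0609 nm^-1

0.0609


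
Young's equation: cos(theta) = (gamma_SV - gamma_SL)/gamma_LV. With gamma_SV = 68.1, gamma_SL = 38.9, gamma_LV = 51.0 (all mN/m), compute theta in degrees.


cos(theta) = (gamma_SV - gamma_SL) / gamma_LV
cos(theta) = (68.1 - 38.9) / 51.0
cos(theta) = 0.572549
theta = arccos(0.572549) = 55.07 degrees

55.07


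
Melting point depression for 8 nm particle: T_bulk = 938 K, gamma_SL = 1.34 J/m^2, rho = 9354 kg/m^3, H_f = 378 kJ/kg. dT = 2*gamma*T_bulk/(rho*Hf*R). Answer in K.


Radius R = 8/2 = 4 nm = 4e-09 m
Convert H_f = 378 kJ/kg = 378000 J/kg
dT = 2 * gamma_SL * T_bulk / (rho * H_f * R)
dT = 2 * 1.34 * 938 / (9354 * 378000 * 4e-09)
dT = 177.7 K

177.7


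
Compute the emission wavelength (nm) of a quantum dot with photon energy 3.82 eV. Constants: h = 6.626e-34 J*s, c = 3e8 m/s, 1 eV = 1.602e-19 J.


Convert energy: E = 3.82 eV = 3.82 * 1.602e-19 = 6.11964e-19 J
lambda = h*c / E = 6.626e-34 * 3e8 / 6.11964e-19
lambda = 3.24823e-07 m = 324.8 nm

324.8


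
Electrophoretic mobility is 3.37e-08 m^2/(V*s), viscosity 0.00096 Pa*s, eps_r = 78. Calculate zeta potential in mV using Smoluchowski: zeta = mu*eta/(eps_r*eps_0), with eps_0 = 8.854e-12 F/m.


Smoluchowski equation: zeta = mu * eta / (eps_r * eps_0)
zeta = 3.37e-08 * 0.00096 / (78 * 8.854e-12)
zeta = 0.046845 V = 46.85 mV

46.85


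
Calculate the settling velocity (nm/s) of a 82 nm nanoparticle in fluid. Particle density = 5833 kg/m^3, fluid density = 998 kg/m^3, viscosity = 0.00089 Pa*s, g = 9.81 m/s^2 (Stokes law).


Radius R = 82/2 nm = 4.1e-08 m
Density difference = 5833 - 998 = 4835 kg/m^3
v = 2 * R^2 * (rho_p - rho_f) * g / (9 * eta)
v = 2 * (4.1e-08)^2 * 4835 * 9.81 / (9 * 0.00089)
v = 1.99081e-08 m/s = 19.9081 nm/s

19.9081


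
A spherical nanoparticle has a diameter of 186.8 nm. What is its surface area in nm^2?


Radius r = 186.8/2 = 93.4 nm
Surface area SA = 4 * pi * r^2
SA = 4 * pi * (93.4)^2
SA = 109623.49 nm^2

109623.49


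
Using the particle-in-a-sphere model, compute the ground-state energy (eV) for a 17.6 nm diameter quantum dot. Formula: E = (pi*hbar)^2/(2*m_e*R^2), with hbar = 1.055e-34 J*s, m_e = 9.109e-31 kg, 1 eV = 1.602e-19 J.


Radius R = 17.6/2 = 8.8 nm = 8.8e-09 m
E = (pi * 1.055e-34)^2 / (2 * 9.109e-31 * (8.8e-09)^2)
E(J) = 7.78643e-22
E = E(J) / 1.602e-19 = 0.0049 eV

0.0049


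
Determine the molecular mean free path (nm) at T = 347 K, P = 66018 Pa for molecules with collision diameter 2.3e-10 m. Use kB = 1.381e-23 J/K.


Mean free path: lambda = kB*T / (sqrt(2) * pi * d^2 * P)
lambda = 1.381e-23 * 347 / (sqrt(2) * pi * (2.3e-10)^2 * 66018)
lambda = 3.08845e-07 m
lambda = 308.84 nm

308.84


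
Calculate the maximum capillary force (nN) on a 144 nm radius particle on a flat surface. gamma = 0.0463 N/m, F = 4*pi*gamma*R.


Convert radius: R = 144 nm = 1.44e-07 m
F = 4 * pi * gamma * R
F = 4 * pi * 0.0463 * 1.44e-07
F = 8.37825e-08 N = 83.7825 nN

83.7825


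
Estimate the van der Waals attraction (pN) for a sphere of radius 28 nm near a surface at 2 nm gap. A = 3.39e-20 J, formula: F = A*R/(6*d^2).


Convert to SI: R = 28 nm = 2.8e-08 m, d = 2 nm = 2e-09 m
F = A * R / (6 * d^2)
F = 3.39e-20 * 2.8e-08 / (6 * (2e-09)^2)
F = 3.955e-11 N = 39.55 pN

39.55


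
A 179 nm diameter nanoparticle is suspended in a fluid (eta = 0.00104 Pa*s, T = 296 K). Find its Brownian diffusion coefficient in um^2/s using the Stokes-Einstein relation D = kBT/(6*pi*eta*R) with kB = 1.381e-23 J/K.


Radius R = 179/2 = 89.5 nm = 8.95e-08 m
D = kB*T / (6*pi*eta*R)
D = 1.381e-23 * 296 / (6 * pi * 0.00104 * 8.95e-08)
D = 2.32985e-12 m^2/s = 2.33 um^2/s

2.33


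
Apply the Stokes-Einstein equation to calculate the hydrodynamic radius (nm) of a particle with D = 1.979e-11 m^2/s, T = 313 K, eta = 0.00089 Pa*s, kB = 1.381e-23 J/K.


Stokes-Einstein: R = kB*T / (6*pi*eta*D)
R = 1.381e-23 * 313 / (6 * pi * 0.00089 * 1.979e-11)
R = 1.30197e-08 m = 13.02 nm

13.02


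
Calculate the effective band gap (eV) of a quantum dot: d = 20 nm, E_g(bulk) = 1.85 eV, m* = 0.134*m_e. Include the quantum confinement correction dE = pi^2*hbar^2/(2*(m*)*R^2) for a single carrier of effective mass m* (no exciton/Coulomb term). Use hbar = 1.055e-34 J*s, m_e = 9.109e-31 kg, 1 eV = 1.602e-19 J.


Radius R = 20/2 nm = 1e-08 m
Confinement energy dE = pi^2 * hbar^2 / (2 * m_eff * m_e * R^2)
dE = pi^2 * (1.055e-34)^2 / (2 * 0.134 * 9.109e-31 * (1e-08)^2) J, divided by 1.602e-19 J/eV
dE = 0.0281 eV
Total band gap = E_g(bulk) + dE = 1.85 + 0.0281 = 1.8781 eV

1.8781


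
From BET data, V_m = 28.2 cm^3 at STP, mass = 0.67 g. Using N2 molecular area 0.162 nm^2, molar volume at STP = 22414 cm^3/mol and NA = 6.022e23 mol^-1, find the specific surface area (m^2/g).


Number of moles in monolayer = V_m / 22414 = 28.2 / 22414 = 0.00125814
Number of molecules = moles * NA = 0.00125814 * 6.022e23
SA = molecules * sigma / mass
SA = (28.2 / 22414) * 6.022e23 * 0.162e-18 / 0.67
SA = 183.2 m^2/g

183.2


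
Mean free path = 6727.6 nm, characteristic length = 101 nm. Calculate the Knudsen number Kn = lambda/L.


Knudsen number Kn = lambda / L
Kn = 6727.6 / 101
Kn = 66.6099

66.6099


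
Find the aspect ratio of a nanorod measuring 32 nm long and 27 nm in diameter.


Aspect ratio AR = length / diameter
AR = 32 / 27
AR = 1.19

1.19


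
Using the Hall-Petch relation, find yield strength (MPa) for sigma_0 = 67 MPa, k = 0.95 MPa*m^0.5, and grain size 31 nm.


d = 31 nm = 3.1e-08 m
sqrt(d) = 0.0001760682
Hall-Petch contribution = k / sqrt(d) = 0.95 / 0.0001760682 = 5395.6 MPa
sigma = sigma_0 + k/sqrt(d) = 67 + 5395.6 = 5462.6 MPa

5462.6


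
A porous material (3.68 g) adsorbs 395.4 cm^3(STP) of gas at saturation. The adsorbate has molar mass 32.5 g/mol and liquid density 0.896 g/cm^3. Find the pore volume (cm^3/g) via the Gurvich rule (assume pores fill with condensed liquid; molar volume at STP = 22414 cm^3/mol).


Moles adsorbed n = V_ads / 22414 = 395.4 / 22414 = 1.764076e-02 mol
Liquid volume V_liq = n * M / rho_liq = 1.764076e-02 * 32.5 / 0.896 = 0.63987 cm^3
Specific pore volume V_pore = V_liq / m_sample = 0.63987 / 3.68
V_pore = 0.1739 cm^3/g

0.1739


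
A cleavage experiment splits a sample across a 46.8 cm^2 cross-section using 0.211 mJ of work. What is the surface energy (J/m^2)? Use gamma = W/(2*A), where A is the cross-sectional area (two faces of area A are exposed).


Convert: A = 46.8 cm^2 = 0.00468 m^2, W = 0.211 mJ = 0.000211 J
Cleaving exposes two faces of area A, so total new surface = 2*A and gamma = W / (2*A)
gamma = 0.000211 / (2 * 0.00468)
gamma = 0.023 J/m^2

0.023


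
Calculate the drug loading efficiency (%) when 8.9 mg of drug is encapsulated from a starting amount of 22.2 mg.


Drug loading efficiency = (drug loaded / drug initial) * 100
DLE = 8.9 / 22.2 * 100
DLE = 0.4009 * 100
DLE = 40.09%

40.09


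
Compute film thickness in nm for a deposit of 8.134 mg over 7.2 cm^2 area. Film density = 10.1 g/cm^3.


Convert: m = 8.134 mg = 8.1340e-06 kg, A = 7.2 cm^2 = 7.2000e-04 m^2, rho = 10.1 g/cm^3 = 10100 kg/m^3
t = m / (A * rho)
t = 8.1340e-06 / (7.2000e-04 * 10100)
t = 1.1185e-06 m = 1118.5 nm

1118.5


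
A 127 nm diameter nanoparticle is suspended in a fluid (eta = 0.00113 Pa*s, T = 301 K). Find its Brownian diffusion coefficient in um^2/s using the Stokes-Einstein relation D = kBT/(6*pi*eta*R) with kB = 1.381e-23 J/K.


Radius R = 127/2 = 63.5 nm = 6.35e-08 m
D = kB*T / (6*pi*eta*R)
D = 1.381e-23 * 301 / (6 * pi * 0.00113 * 6.35e-08)
D = 3.07331e-12 m^2/s = 3.073 um^2/s

3.073


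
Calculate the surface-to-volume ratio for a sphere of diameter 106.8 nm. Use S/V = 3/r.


Radius r = 106.8/2 = 53.4 nm
S/V = 3 / r = 3 / 53.4
S/V = 0.0562 nm^-1

0.0562


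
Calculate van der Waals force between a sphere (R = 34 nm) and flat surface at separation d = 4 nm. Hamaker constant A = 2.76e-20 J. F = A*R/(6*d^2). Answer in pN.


Convert to SI: R = 34 nm = 3.4e-08 m, d = 4 nm = 4e-09 m
F = A * R / (6 * d^2)
F = 2.76e-20 * 3.4e-08 / (6 * (4e-09)^2)
F = 9.775e-12 N = 9.775 pN

9.775


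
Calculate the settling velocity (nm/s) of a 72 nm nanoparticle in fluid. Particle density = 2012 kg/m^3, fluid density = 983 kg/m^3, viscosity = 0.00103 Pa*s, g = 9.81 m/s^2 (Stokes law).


Radius R = 72/2 nm = 3.6e-08 m
Density difference = 2012 - 983 = 1029 kg/m^3
v = 2 * R^2 * (rho_p - rho_f) * g / (9 * eta)
v = 2 * (3.6e-08)^2 * 1029 * 9.81 / (9 * 0.00103)
v = 2.82254e-09 m/s = 2.8225 nm/s

2.8225


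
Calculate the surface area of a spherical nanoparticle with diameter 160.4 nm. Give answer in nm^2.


Radius r = 160.4/2 = 80.2 nm
Surface area SA = 4 * pi * r^2
SA = 4 * pi * (80.2)^2
SA = 80827.4 nm^2

80827.4


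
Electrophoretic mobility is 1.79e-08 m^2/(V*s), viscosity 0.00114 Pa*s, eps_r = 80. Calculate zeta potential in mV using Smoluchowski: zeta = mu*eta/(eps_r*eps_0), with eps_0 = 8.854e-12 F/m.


Smoluchowski equation: zeta = mu * eta / (eps_r * eps_0)
zeta = 1.79e-08 * 0.00114 / (80 * 8.854e-12)
zeta = 0.028809 V = 28.81 mV

28.81


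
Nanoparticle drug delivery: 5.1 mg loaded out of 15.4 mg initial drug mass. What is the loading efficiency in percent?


Drug loading efficiency = (drug loaded / drug initial) * 100
DLE = 5.1 / 15.4 * 100
DLE = 0.3312 * 100
DLE = 33.12%

33.12


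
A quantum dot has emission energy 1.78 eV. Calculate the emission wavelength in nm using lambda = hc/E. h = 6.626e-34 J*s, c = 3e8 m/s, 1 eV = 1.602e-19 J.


Convert energy: E = 1.78 eV = 1.78 * 1.602e-19 = 2.85156e-19 J
lambda = h*c / E = 6.626e-34 * 3e8 / 2.85156e-19
lambda = 6.97092e-07 m = 697.1 nm

697.1


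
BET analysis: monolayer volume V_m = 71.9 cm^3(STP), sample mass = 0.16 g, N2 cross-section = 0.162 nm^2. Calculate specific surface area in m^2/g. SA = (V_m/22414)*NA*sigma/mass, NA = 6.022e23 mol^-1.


Number of moles in monolayer = V_m / 22414 = 71.9 / 22414 = 0.00320782
Number of molecules = moles * NA = 0.00320782 * 6.022e23
SA = molecules * sigma / mass
SA = (71.9 / 22414) * 6.022e23 * 0.162e-18 / 0.16
SA = 1955.9 m^2/g

1955.9


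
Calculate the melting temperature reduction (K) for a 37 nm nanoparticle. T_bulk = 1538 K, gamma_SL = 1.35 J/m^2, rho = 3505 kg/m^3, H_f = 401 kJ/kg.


Radius R = 37/2 = 18.5 nm = 1.85e-08 m
Convert H_f = 401 kJ/kg = 401000 J/kg
dT = 2 * gamma_SL * T_bulk / (rho * H_f * R)
dT = 2 * 1.35 * 1538 / (3505 * 401000 * 1.85e-08)
dT = 159.7 K

159.7


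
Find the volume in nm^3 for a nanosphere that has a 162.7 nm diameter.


Radius r = 162.7/2 = 81.35 nm
Volume V = (4/3) * pi * r^3
V = (4/3) * pi * (81.35)^3
V = 2255076.51 nm^3

2255076.51


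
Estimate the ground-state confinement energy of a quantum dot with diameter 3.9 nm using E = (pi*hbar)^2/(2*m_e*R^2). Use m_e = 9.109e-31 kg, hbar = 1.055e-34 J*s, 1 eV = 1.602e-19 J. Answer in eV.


Radius R = 3.9/2 = 1.95 nm = 1.95e-09 m
E = (pi * 1.055e-34)^2 / (2 * 9.109e-31 * (1.95e-09)^2)
E(J) = 1.58575e-20
E = E(J) / 1.602e-19 = 0.099 eV

0.099


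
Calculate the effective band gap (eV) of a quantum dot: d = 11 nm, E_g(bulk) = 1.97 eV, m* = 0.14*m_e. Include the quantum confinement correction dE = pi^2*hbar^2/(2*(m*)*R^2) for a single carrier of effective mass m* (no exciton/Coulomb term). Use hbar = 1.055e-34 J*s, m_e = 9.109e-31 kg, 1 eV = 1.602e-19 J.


Radius R = 11/2 nm = 5.5e-09 m
Confinement energy dE = pi^2 * hbar^2 / (2 * m_eff * m_e * R^2)
dE = pi^2 * (1.055e-34)^2 / (2 * 0.14 * 9.109e-31 * (5.5e-09)^2) J, divided by 1.602e-19 J/eV
dE = 0.0889 eV
Total band gap = E_g(bulk) + dE = 1.97 + 0.0889 = 2.0589 eV

2.0589


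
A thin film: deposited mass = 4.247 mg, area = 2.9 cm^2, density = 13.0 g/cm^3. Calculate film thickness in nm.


Convert: m = 4.247 mg = 4.2470e-06 kg, A = 2.9 cm^2 = 2.9000e-04 m^2, rho = 13.0 g/cm^3 = 13000 kg/m^3
t = m / (A * rho)
t = 4.2470e-06 / (2.9000e-04 * 13000)
t = 1.1265e-06 m = 1126.5 nm

1126.5


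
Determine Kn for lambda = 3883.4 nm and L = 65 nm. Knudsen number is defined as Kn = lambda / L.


Knudsen number Kn = lambda / L
Kn = 3883.4 / 65
Kn = 59.7446

59.7446


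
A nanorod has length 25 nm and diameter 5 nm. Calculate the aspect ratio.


Aspect ratio AR = length / diameter
AR = 25 / 5
AR = 5.0

5.0


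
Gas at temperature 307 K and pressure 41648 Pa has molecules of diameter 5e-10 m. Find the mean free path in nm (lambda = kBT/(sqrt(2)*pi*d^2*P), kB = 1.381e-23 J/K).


Mean free path: lambda = kB*T / (sqrt(2) * pi * d^2 * P)
lambda = 1.381e-23 * 307 / (sqrt(2) * pi * (5e-10)^2 * 41648)
lambda = 9.16501e-08 m
lambda = 91.65 nm

91.65


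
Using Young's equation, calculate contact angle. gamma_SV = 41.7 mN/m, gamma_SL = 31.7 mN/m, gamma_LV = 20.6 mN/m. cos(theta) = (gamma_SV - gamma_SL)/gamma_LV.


cos(theta) = (gamma_SV - gamma_SL) / gamma_LV
cos(theta) = (41.7 - 31.7) / 20.6
cos(theta) = 0.485437
theta = arccos(0.485437) = 60.96 degrees

60.96


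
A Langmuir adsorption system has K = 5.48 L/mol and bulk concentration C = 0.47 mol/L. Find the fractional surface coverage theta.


Langmuir isotherm: theta = K*C / (1 + K*C)
K*C = 5.48 * 0.47 = 2.5756
theta = 2.5756 / (1 + 2.5756) = 2.5756 / 3.5756
theta = 0.7203

0.7203


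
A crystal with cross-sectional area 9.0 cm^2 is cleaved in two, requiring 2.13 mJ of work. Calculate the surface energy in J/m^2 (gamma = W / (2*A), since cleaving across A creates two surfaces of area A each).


Convert: A = 9.0 cm^2 = 0.0009 m^2, W = 2.13 mJ = 0.00213 J
Cleaving exposes two faces of area A, so total new surface = 2*A and gamma = W / (2*A)
gamma = 0.00213 / (2 * 0.0009)
gamma = 1.183 J/m^2

1.183


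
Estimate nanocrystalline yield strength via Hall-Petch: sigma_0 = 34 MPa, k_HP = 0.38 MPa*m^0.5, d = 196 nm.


d = 196 nm = 1.96e-07 m
sqrt(d) = 0.0004427189
Hall-Petch contribution = k / sqrt(d) = 0.38 / 0.0004427189 = 858.3 MPa
sigma = sigma_0 + k/sqrt(d) = 34 + 858.3 = 892.3 MPa

892.3


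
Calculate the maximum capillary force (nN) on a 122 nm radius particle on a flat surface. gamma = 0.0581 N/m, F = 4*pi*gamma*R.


Convert radius: R = 122 nm = 1.22e-07 m
F = 4 * pi * gamma * R
F = 4 * pi * 0.0581 * 1.22e-07
F = 8.90729e-08 N = 89.0729 nN

89.0729


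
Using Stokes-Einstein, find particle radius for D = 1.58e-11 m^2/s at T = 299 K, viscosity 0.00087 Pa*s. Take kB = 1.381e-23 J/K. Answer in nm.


Stokes-Einstein: R = kB*T / (6*pi*eta*D)
R = 1.381e-23 * 299 / (6 * pi * 0.00087 * 1.58e-11)
R = 1.59363e-08 m = 15.94 nm

15.94


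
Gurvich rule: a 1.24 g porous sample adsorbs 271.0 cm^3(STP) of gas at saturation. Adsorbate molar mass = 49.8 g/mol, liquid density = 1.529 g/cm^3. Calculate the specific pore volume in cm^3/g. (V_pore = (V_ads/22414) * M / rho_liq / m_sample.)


Moles adsorbed n = V_ads / 22414 = 271.0 / 22414 = 1.209066e-02 mol
Liquid volume V_liq = n * M / rho_liq = 1.209066e-02 * 49.8 / 1.529 = 0.39380 cm^3
Specific pore volume V_pore = V_liq / m_sample = 0.39380 / 1.24
V_pore = 0.3176 cm^3/g

0.3176


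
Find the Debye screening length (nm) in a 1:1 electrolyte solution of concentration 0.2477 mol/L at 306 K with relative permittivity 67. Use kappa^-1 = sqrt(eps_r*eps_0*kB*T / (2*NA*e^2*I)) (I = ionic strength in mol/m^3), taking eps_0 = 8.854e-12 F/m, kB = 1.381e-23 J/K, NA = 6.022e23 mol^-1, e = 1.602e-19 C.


Ionic strength I = 0.2477 * 1^2 * 1000 = 247.7 mol/m^3
kappa^-1 = sqrt(67 * 8.854e-12 * 1.381e-23 * 306 / (2 * 6.022e23 * (1.602e-19)^2 * 247.7))
kappa^-1 = 0.572 nm

0.572


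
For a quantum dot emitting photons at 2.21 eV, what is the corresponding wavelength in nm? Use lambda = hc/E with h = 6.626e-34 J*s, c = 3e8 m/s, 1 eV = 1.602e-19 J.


Convert energy: E = 2.21 eV = 2.21 * 1.602e-19 = 3.54042e-19 J
lambda = h*c / E = 6.626e-34 * 3e8 / 3.54042e-19
lambda = 5.61459e-07 m = 561.5 nm

561.5


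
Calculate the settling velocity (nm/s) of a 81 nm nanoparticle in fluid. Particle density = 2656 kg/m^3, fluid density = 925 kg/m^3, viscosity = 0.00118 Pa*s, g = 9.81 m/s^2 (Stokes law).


Radius R = 81/2 nm = 4.05e-08 m
Density difference = 2656 - 925 = 1731 kg/m^3
v = 2 * R^2 * (rho_p - rho_f) * g / (9 * eta)
v = 2 * (4.05e-08)^2 * 1731 * 9.81 / (9 * 0.00118)
v = 5.24544e-09 m/s = 5.2454 nm/s

5.2454


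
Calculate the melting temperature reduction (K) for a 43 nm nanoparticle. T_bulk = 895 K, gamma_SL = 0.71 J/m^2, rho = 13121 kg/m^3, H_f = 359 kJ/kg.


Radius R = 43/2 = 21.5 nm = 2.15e-08 m
Convert H_f = 359 kJ/kg = 359000 J/kg
dT = 2 * gamma_SL * T_bulk / (rho * H_f * R)
dT = 2 * 0.71 * 895 / (13121 * 359000 * 2.15e-08)
dT = 12.5 K

12.5


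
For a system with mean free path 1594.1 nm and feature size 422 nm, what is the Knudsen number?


Knudsen number Kn = lambda / L
Kn = 1594.1 / 422
Kn = 3.7775

3.7775


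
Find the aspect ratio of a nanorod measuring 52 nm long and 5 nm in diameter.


Aspect ratio AR = length / diameter
AR = 52 / 5
AR = 10.4

10.4


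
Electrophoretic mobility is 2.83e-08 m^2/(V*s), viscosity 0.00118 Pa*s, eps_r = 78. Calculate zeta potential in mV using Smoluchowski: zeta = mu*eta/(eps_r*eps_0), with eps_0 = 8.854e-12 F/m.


Smoluchowski equation: zeta = mu * eta / (eps_r * eps_0)
zeta = 2.83e-08 * 0.00118 / (78 * 8.854e-12)
zeta = 0.048354 V = 48.35 mV

48.35


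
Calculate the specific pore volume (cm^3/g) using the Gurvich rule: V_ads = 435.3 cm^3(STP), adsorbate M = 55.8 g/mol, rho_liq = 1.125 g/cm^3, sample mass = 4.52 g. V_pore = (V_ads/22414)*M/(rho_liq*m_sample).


Moles adsorbed n = V_ads / 22414 = 435.3 / 22414 = 1.942090e-02 mol
Liquid volume V_liq = n * M / rho_liq = 1.942090e-02 * 55.8 / 1.125 = 0.96328 cm^3
Specific pore volume V_pore = V_liq / m_sample = 0.96328 / 4.52
V_pore = 0.2131 cm^3/g

0.2131


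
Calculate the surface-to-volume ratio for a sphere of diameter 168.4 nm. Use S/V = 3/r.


Radius r = 168.4/2 = 84.2 nm
S/V = 3 / r = 3 / 84.2
S/V = 0.0356 nm^-1

0.0356


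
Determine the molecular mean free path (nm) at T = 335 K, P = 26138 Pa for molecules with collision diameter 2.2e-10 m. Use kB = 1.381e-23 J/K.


Mean free path: lambda = kB*T / (sqrt(2) * pi * d^2 * P)
lambda = 1.381e-23 * 335 / (sqrt(2) * pi * (2.2e-10)^2 * 26138)
lambda = 8.23106e-07 m
lambda = 823.11 nm

823.11


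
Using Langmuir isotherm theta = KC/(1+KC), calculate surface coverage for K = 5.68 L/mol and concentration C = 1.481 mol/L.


Langmuir isotherm: theta = K*C / (1 + K*C)
K*C = 5.68 * 1.481 = 8.41208
theta = 8.41208 / (1 + 8.41208) = 8.41208 / 9.41208
theta = 0.8938

0.8938


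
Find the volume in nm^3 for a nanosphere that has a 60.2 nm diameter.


Radius r = 60.2/2 = 30.1 nm
Volume V = (4/3) * pi * r^3
V = (4/3) * pi * (30.1)^3
V = 114232.08 nm^3

114232.08


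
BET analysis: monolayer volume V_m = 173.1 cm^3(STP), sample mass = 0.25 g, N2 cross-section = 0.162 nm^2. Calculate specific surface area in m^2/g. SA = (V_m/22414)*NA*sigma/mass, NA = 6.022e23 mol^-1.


Number of moles in monolayer = V_m / 22414 = 173.1 / 22414 = 0.00772285
Number of molecules = moles * NA = 0.00772285 * 6.022e23
SA = molecules * sigma / mass
SA = (173.1 / 22414) * 6.022e23 * 0.162e-18 / 0.25
SA = 3013.7 m^2/g

3013.7


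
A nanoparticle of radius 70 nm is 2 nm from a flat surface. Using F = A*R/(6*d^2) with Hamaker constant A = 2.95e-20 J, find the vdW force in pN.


Convert to SI: R = 70 nm = 7e-08 m, d = 2 nm = 2e-09 m
F = A * R / (6 * d^2)
F = 2.95e-20 * 7e-08 / (6 * (2e-09)^2)
F = 8.60417e-11 N = 86.042 pN

86.042


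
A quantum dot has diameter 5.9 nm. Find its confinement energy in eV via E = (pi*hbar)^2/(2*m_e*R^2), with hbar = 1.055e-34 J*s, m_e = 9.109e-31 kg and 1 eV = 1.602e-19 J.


Radius R = 5.9/2 = 2.95 nm = 2.95e-09 m
E = (pi * 1.055e-34)^2 / (2 * 9.109e-31 * (2.95e-09)^2)
E(J) = 6.92883e-21
E = E(J) / 1.602e-19 = 0.0433 eV

0.0433


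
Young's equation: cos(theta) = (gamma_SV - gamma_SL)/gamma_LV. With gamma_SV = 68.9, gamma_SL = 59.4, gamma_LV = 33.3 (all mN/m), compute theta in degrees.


cos(theta) = (gamma_SV - gamma_SL) / gamma_LV
cos(theta) = (68.9 - 59.4) / 33.3
cos(theta) = 0.285285
theta = arccos(0.285285) = 73.42 degrees

73.42


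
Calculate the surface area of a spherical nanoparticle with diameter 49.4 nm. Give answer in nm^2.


Radius r = 49.4/2 = 24.7 nm
Surface area SA = 4 * pi * r^2
SA = 4 * pi * (24.7)^2
SA = 7666.62 nm^2

7666.62


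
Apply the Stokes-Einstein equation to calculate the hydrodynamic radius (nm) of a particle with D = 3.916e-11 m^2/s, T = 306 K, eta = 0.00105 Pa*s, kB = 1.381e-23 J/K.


Stokes-Einstein: R = kB*T / (6*pi*eta*D)
R = 1.381e-23 * 306 / (6 * pi * 0.00105 * 3.916e-11)
R = 5.45233e-09 m = 5.45 nm

5.45


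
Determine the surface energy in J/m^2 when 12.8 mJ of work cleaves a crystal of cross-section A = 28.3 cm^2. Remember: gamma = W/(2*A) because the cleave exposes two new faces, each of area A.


Convert: A = 28.3 cm^2 = 0.00283 m^2, W = 12.8 mJ = 0.0128 J
Cleaving exposes two faces of area A, so total new surface = 2*A and gamma = W / (2*A)
gamma = 0.0128 / (2 * 0.00283)
gamma = 2.261 J/m^2

2.261


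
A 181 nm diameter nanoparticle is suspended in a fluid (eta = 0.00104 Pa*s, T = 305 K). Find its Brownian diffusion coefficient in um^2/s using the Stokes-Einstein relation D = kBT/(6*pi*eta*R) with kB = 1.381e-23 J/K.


Radius R = 181/2 = 90.5 nm = 9.05e-08 m
D = kB*T / (6*pi*eta*R)
D = 1.381e-23 * 305 / (6 * pi * 0.00104 * 9.05e-08)
D = 2.37416e-12 m^2/s = 2.374 um^2/s

2.374


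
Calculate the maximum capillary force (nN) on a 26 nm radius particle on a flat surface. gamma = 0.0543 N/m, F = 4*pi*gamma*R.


Convert radius: R = 26 nm = 2.6e-08 m
F = 4 * pi * gamma * R
F = 4 * pi * 0.0543 * 2.6e-08
F = 1.77412e-08 N = 17.7412 nN

17.7412


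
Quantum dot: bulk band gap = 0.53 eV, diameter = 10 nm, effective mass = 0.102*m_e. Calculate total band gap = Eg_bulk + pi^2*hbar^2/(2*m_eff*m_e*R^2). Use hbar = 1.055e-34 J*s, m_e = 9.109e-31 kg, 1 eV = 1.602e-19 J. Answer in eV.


Radius R = 10/2 nm = 5e-09 m
Confinement energy dE = pi^2 * hbar^2 / (2 * m_eff * m_e * R^2)
dE = pi^2 * (1.055e-34)^2 / (2 * 0.102 * 9.109e-31 * (5e-09)^2) J, divided by 1.602e-19 J/eV
dE = 0.1476 eV
Total band gap = E_g(bulk) + dE = 0.53 + 0.1476 = 0.6776 eV

0.6776


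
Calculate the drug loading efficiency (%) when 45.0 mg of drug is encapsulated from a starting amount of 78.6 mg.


Drug loading efficiency = (drug loaded / drug initial) * 100
DLE = 45.0 / 78.6 * 100
DLE = 0.5725 * 100
DLE = 57.25%

57.25


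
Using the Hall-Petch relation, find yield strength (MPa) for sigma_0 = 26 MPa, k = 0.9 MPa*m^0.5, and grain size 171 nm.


d = 171 nm = 1.71e-07 m
sqrt(d) = 0.0004135215
Hall-Petch contribution = k / sqrt(d) = 0.9 / 0.0004135215 = 2176.4 MPa
sigma = sigma_0 + k/sqrt(d) = 26 + 2176.4 = 2202.4 MPa

2202.4


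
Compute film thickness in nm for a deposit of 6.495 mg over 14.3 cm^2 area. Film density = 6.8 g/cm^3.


Convert: m = 6.495 mg = 6.4950e-06 kg, A = 14.3 cm^2 = 1.4300e-03 m^2, rho = 6.8 g/cm^3 = 6800 kg/m^3
t = m / (A * rho)
t = 6.4950e-06 / (1.4300e-03 * 6800)
t = 6.6794e-07 m = 667.9 nm

667.9


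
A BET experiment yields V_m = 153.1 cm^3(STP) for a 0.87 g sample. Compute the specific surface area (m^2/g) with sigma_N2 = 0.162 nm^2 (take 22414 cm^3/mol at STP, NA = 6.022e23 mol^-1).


Number of moles in monolayer = V_m / 22414 = 153.1 / 22414 = 0.00683055
Number of molecules = moles * NA = 0.00683055 * 6.022e23
SA = molecules * sigma / mass
SA = (153.1 / 22414) * 6.022e23 * 0.162e-18 / 0.87
SA = 765.9 m^2/g

765.9


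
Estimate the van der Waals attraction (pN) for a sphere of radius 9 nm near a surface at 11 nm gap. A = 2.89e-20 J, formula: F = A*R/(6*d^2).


Convert to SI: R = 9 nm = 9e-09 m, d = 11 nm = 1.1e-08 m
F = A * R / (6 * d^2)
F = 2.89e-20 * 9e-09 / (6 * (1.1e-08)^2)
F = 3.58264e-13 N = 0.358 pN

0.358


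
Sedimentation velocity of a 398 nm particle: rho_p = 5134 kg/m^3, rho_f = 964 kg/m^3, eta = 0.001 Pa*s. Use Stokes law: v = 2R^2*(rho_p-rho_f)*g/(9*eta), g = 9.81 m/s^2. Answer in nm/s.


Radius R = 398/2 nm = 1.99e-07 m
Density difference = 5134 - 964 = 4170 kg/m^3
v = 2 * R^2 * (rho_p - rho_f) * g / (9 * eta)
v = 2 * (1.99e-07)^2 * 4170 * 9.81 / (9 * 0.001)
v = 3.59997e-07 m/s = 359.9969 nm/s

359.9969


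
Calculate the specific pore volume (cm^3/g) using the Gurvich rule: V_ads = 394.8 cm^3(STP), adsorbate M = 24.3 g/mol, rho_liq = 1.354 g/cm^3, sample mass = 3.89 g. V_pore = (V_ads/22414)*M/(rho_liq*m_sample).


Moles adsorbed n = V_ads / 22414 = 394.8 / 22414 = 1.761399e-02 mol
Liquid volume V_liq = n * M / rho_liq = 1.761399e-02 * 24.3 / 1.354 = 0.31612 cm^3
Specific pore volume V_pore = V_liq / m_sample = 0.31612 / 3.89
V_pore = 0.0813 cm^3/g

0.0813


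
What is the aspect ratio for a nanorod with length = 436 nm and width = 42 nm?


Aspect ratio AR = length / diameter
AR = 436 / 42
AR = 10.38

10.38


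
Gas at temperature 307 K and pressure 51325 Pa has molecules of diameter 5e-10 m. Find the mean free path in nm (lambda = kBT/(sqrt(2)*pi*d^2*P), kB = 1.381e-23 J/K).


Mean free path: lambda = kB*T / (sqrt(2) * pi * d^2 * P)
lambda = 1.381e-23 * 307 / (sqrt(2) * pi * (5e-10)^2 * 51325)
lambda = 7.43701e-08 m
lambda = 74.37 nm

74.37


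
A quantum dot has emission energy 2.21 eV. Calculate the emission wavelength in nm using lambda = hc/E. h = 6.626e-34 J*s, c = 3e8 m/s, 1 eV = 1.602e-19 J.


Convert energy: E = 2.21 eV = 2.21 * 1.602e-19 = 3.54042e-19 J
lambda = h*c / E = 6.626e-34 * 3e8 / 3.54042e-19
lambda = 5.61459e-07 m = 561.5 nm

561.5


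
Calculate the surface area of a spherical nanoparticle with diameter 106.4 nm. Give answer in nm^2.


Radius r = 106.4/2 = 53.2 nm
Surface area SA = 4 * pi * r^2
SA = 4 * pi * (53.2)^2
SA = 35565.84 nm^2

35565.84


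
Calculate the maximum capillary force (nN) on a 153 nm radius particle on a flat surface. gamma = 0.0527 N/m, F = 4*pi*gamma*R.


Convert radius: R = 153 nm = 1.53e-07 m
F = 4 * pi * gamma * R
F = 4 * pi * 0.0527 * 1.53e-07
F = 1.01324e-07 N = 101.3239 nN

101.3239


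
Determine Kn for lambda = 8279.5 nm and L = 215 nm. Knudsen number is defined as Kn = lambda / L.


Knudsen number Kn = lambda / L
Kn = 8279.5 / 215
Kn = 38.5093

38.5093


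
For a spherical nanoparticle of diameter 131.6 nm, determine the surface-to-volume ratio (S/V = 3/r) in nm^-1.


Radius r = 131.6/2 = 65.8 nm
S/V = 3 / r = 3 / 65.8
S/V = 0.0456 nm^-1

0.0456


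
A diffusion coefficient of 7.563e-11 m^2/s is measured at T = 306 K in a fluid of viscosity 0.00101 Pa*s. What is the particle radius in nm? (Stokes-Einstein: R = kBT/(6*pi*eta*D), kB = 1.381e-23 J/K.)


Stokes-Einstein: R = kB*T / (6*pi*eta*D)
R = 1.381e-23 * 306 / (6 * pi * 0.00101 * 7.563e-11)
R = 2.93494e-09 m = 2.93 nm

2.93


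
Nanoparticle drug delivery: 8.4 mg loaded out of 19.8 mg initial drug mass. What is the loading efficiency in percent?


Drug loading efficiency = (drug loaded / drug initial) * 100
DLE = 8.4 / 19.8 * 100
DLE = 0.4242 * 100
DLE = 42.42%

42.42


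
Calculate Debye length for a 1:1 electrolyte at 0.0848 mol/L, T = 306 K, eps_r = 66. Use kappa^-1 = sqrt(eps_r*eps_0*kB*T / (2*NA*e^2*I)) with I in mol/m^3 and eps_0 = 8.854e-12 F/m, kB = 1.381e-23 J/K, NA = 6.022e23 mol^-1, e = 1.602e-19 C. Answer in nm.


Ionic strength I = 0.0848 * 1^2 * 1000 = 84.8 mol/m^3
kappa^-1 = sqrt(66 * 8.854e-12 * 1.381e-23 * 306 / (2 * 6.022e23 * (1.602e-19)^2 * 84.8))
kappa^-1 = 0.971 nm

0.971


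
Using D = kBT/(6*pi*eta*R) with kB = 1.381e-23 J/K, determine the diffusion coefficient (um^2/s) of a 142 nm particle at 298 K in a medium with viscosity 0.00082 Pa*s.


Radius R = 142/2 = 71 nm = 7.1e-08 m
D = kB*T / (6*pi*eta*R)
D = 1.381e-23 * 298 / (6 * pi * 0.00082 * 7.1e-08)
D = 3.75005e-12 m^2/s = 3.75 um^2/s

3.75


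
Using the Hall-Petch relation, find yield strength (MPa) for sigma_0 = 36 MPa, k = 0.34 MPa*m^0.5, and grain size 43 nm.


d = 43 nm = 4.3e-08 m
sqrt(d) = 0.0002073644
Hall-Petch contribution = k / sqrt(d) = 0.34 / 0.0002073644 = 1639.6 MPa
sigma = sigma_0 + k/sqrt(d) = 36 + 1639.6 = 1675.6 MPa

1675.6


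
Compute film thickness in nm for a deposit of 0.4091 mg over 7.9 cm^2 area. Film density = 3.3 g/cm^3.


Convert: m = 0.4091 mg = 4.0910e-07 kg, A = 7.9 cm^2 = 7.9000e-04 m^2, rho = 3.3 g/cm^3 = 3300 kg/m^3
t = m / (A * rho)
t = 4.0910e-07 / (7.9000e-04 * 3300)
t = 1.5692e-07 m = 156.9 nm

156.9


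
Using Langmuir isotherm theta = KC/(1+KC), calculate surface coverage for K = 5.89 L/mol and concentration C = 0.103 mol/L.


Langmuir isotherm: theta = K*C / (1 + K*C)
K*C = 5.89 * 0.103 = 0.60667
theta = 0.60667 / (1 + 0.60667) = 0.60667 / 1.60667
theta = 0.3776

0.3776


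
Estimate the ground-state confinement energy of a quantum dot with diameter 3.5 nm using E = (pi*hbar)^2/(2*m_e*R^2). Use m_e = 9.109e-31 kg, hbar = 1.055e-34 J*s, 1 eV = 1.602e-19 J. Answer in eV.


Radius R = 3.5/2 = 1.75 nm = 1.75e-09 m
E = (pi * 1.055e-34)^2 / (2 * 9.109e-31 * (1.75e-09)^2)
E(J) = 1.96892e-20
E = E(J) / 1.602e-19 = 0.1229 eV

0.1229


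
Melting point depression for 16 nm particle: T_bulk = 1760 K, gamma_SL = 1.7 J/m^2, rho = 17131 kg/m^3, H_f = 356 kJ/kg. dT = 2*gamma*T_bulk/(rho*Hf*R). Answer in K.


Radius R = 16/2 = 8 nm = 8e-09 m
Convert H_f = 356 kJ/kg = 356000 J/kg
dT = 2 * gamma_SL * T_bulk / (rho * H_f * R)
dT = 2 * 1.7 * 1760 / (17131 * 356000 * 8e-09)
dT = 122.7 K

122.7


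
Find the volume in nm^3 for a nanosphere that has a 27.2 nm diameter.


Radius r = 27.2/2 = 13.6 nm
Volume V = (4/3) * pi * r^3
V = (4/3) * pi * (13.6)^3
V = 10536.72 nm^3

10536.72


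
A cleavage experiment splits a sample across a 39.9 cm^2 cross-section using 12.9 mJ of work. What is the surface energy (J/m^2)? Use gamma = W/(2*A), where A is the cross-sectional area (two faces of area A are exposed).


Convert: A = 39.9 cm^2 = 0.00399 m^2, W = 12.9 mJ = 0.0129 J
Cleaving exposes two faces of area A, so total new surface = 2*A and gamma = W / (2*A)
gamma = 0.0129 / (2 * 0.00399)
gamma = 1.617 J/m^2

1.617


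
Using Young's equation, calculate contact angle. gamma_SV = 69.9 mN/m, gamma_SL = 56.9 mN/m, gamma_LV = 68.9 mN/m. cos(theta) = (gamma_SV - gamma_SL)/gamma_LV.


cos(theta) = (gamma_SV - gamma_SL) / gamma_LV
cos(theta) = (69.9 - 56.9) / 68.9
cos(theta) = 0.188679
theta = arccos(0.188679) = 79.12 degrees

79.12


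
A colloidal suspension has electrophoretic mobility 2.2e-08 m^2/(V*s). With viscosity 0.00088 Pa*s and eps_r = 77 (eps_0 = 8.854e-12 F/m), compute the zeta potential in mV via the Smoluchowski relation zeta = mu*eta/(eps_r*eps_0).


Smoluchowski equation: zeta = mu * eta / (eps_r * eps_0)
zeta = 2.2e-08 * 0.00088 / (77 * 8.854e-12)
zeta = 0.028397 V = 28.4 mV

28.4


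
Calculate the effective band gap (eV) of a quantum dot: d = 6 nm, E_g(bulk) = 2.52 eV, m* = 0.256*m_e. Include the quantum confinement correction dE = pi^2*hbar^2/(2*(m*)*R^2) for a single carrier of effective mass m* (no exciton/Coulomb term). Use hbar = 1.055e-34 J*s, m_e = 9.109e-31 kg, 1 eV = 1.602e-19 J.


Radius R = 6/2 nm = 3e-09 m
Confinement energy dE = pi^2 * hbar^2 / (2 * m_eff * m_e * R^2)
dE = pi^2 * (1.055e-34)^2 / (2 * 0.256 * 9.109e-31 * (3e-09)^2) J, divided by 1.602e-19 J/eV
dE = 0.1634 eV
Total band gap = E_g(bulk) + dE = 2.52 + 0.1634 = 2.6834 eV

2.6834


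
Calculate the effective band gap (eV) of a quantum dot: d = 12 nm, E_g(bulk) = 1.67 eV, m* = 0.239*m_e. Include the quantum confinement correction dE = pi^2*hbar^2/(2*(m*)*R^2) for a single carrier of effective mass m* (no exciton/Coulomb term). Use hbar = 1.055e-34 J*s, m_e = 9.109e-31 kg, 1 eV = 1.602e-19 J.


Radius R = 12/2 nm = 6e-09 m
Confinement energy dE = pi^2 * hbar^2 / (2 * m_eff * m_e * R^2)
dE = pi^2 * (1.055e-34)^2 / (2 * 0.239 * 9.109e-31 * (6e-09)^2) J, divided by 1.602e-19 J/eV
dE = 0.0437 eV
Total band gap = E_g(bulk) + dE = 1.67 + 0.0437 = 1.7137 eV

1.7137


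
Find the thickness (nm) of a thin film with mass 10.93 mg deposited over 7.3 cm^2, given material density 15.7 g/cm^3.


Convert: m = 10.93 mg = 1.0930e-05 kg, A = 7.3 cm^2 = 7.3000e-04 m^2, rho = 15.7 g/cm^3 = 15700 kg/m^3
t = m / (A * rho)
t = 1.0930e-05 / (7.3000e-04 * 15700)
t = 9.5367e-07 m = 953.7 nm

953.7


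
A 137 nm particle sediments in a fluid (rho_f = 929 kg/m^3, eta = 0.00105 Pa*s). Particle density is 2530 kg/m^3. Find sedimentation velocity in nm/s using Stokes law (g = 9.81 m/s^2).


Radius R = 137/2 nm = 6.85e-08 m
Density difference = 2530 - 929 = 1601 kg/m^3
v = 2 * R^2 * (rho_p - rho_f) * g / (9 * eta)
v = 2 * (6.85e-08)^2 * 1601 * 9.81 / (9 * 0.00105)
v = 1.55969e-08 m/s = 15.5969 nm/s

15.5969


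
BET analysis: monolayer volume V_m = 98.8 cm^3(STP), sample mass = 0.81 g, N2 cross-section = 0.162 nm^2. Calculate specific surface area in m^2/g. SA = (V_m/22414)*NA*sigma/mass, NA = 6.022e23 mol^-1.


Number of moles in monolayer = V_m / 22414 = 98.8 / 22414 = 0.00440796
Number of molecules = moles * NA = 0.00440796 * 6.022e23
SA = molecules * sigma / mass
SA = (98.8 / 22414) * 6.022e23 * 0.162e-18 / 0.81
SA = 530.9 m^2/g

530.9


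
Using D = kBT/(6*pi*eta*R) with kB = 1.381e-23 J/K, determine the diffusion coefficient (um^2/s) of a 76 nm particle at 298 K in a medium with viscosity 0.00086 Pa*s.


Radius R = 76/2 = 38 nm = 3.8e-08 m
D = kB*T / (6*pi*eta*R)
D = 1.381e-23 * 298 / (6 * pi * 0.00086 * 3.8e-08)
D = 6.68077e-12 m^2/s = 6.681 um^2/s

6.681


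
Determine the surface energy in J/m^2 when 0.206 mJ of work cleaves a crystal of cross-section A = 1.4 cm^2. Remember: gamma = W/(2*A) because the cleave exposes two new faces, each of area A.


Convert: A = 1.4 cm^2 = 0.00014 m^2, W = 0.206 mJ = 0.000206 J
Cleaving exposes two faces of area A, so total new surface = 2*A and gamma = W / (2*A)
gamma = 0.000206 / (2 * 0.00014)
gamma = 0.736 J/m^2

0.736


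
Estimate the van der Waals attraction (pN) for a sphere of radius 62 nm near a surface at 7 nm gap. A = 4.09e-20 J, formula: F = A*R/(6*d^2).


Convert to SI: R = 62 nm = 6.2e-08 m, d = 7 nm = 7e-09 m
F = A * R / (6 * d^2)
F = 4.09e-20 * 6.2e-08 / (6 * (7e-09)^2)
F = 8.62517e-12 N = 8.625 pN

8.625


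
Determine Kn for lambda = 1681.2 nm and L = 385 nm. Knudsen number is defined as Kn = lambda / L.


Knudsen number Kn = lambda / L
Kn = 1681.2 / 385
Kn = 4.3668

4.3668


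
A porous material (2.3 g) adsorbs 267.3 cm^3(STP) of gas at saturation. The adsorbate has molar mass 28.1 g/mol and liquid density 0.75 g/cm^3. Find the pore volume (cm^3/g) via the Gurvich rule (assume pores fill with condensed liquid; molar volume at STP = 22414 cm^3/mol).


Moles adsorbed n = V_ads / 22414 = 267.3 / 22414 = 1.192558e-02 mol
Liquid volume V_liq = n * M / rho_liq = 1.192558e-02 * 28.1 / 0.75 = 0.44681 cm^3
Specific pore volume V_pore = V_liq / m_sample = 0.44681 / 2.3
V_pore = 0.1943 cm^3/g

0.1943


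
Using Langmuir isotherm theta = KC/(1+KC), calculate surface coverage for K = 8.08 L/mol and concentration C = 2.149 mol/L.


Langmuir isotherm: theta = K*C / (1 + K*C)
K*C = 8.08 * 2.149 = 17.36392
theta = 17.36392 / (1 + 17.36392) = 17.36392 / 18.36392
theta = 0.9455

0.9455


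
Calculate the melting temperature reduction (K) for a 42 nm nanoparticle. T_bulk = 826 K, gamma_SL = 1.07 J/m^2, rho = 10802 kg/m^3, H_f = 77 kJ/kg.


Radius R = 42/2 = 21 nm = 2.1e-08 m
Convert H_f = 77 kJ/kg = 77000 J/kg
dT = 2 * gamma_SL * T_bulk / (rho * H_f * R)
dT = 2 * 1.07 * 826 / (10802 * 77000 * 2.1e-08)
dT = 101.2 K

101.2


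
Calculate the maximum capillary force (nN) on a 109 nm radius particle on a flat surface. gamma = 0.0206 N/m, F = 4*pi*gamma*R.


Convert radius: R = 109 nm = 1.09e-07 m
F = 4 * pi * gamma * R
F = 4 * pi * 0.0206 * 1.09e-07
F = 2.82165e-08 N = 28.2165 nN

28.2165


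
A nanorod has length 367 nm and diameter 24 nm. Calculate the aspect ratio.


Aspect ratio AR = length / diameter
AR = 367 / 24
AR = 15.29

15.29


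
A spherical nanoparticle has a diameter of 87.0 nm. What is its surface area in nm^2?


Radius r = 87.0/2 = 43.5 nm
Surface area SA = 4 * pi * r^2
SA = 4 * pi * (43.5)^2
SA = 23778.71 nm^2

23778.71


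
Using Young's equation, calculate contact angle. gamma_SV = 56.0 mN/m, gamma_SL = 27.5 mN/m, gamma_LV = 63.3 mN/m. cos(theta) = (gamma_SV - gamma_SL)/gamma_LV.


cos(theta) = (gamma_SV - gamma_SL) / gamma_LV
cos(theta) = (56.0 - 27.5) / 63.3
cos(theta) = 0.450237
theta = arccos(0.450237) = 63.24 degrees

63.24


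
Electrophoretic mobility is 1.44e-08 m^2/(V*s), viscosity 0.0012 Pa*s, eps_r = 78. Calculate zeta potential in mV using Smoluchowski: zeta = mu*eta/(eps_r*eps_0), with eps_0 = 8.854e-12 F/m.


Smoluchowski equation: zeta = mu * eta / (eps_r * eps_0)
zeta = 1.44e-08 * 0.0012 / (78 * 8.854e-12)
zeta = 0.025021 V = 25.02 mV

25.02


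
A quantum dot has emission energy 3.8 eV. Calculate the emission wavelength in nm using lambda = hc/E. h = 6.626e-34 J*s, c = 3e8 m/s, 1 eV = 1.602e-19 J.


Convert energy: E = 3.8 eV = 3.8 * 1.602e-19 = 6.0876e-19 J
lambda = h*c / E = 6.626e-34 * 3e8 / 6.0876e-19
lambda = 3.26533e-07 m = 326.5 nm

326.5


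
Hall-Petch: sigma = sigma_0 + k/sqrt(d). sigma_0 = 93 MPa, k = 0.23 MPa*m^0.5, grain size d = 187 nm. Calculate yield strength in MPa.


d = 187 nm = 1.87e-07 m
sqrt(d) = 0.000432435
Hall-Petch contribution = k / sqrt(d) = 0.23 / 0.000432435 = 531.9 MPa
sigma = sigma_0 + k/sqrt(d) = 93 + 531.9 = 624.9 MPa

624.9


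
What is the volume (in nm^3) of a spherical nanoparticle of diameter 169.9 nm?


Radius r = 169.9/2 = 84.95 nm
Volume V = (4/3) * pi * r^3
V = (4/3) * pi * (84.95)^3
V = 2567903.85 nm^3

2567903.85


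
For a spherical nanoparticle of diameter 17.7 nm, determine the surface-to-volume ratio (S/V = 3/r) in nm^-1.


Radius r = 17.7/2 = 8.85 nm
S/V = 3 / r = 3 / 8.85
S/V = 0.339 nm^-1

0.339


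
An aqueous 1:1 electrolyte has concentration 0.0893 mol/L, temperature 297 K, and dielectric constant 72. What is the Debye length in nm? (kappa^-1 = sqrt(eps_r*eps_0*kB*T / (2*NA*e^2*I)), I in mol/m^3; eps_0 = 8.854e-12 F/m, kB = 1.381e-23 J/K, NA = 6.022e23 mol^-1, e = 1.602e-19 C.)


Ionic strength I = 0.0893 * 1^2 * 1000 = 89.3 mol/m^3
kappa^-1 = sqrt(72 * 8.854e-12 * 1.381e-23 * 297 / (2 * 6.022e23 * (1.602e-19)^2 * 89.3))
kappa^-1 = 0.973 nm

0.973


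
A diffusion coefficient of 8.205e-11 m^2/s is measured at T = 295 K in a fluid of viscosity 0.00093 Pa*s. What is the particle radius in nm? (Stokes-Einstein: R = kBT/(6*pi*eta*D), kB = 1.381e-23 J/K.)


Stokes-Einstein: R = kB*T / (6*pi*eta*D)
R = 1.381e-23 * 295 / (6 * pi * 0.00093 * 8.205e-11)
R = 2.83239e-09 m = 2.83 nm

2.83


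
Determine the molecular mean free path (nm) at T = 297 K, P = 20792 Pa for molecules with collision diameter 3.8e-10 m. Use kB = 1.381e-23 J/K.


Mean free path: lambda = kB*T / (sqrt(2) * pi * d^2 * P)
lambda = 1.381e-23 * 297 / (sqrt(2) * pi * (3.8e-10)^2 * 20792)
lambda = 3.07483e-07 m
lambda = 307.48 nm

307.48
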